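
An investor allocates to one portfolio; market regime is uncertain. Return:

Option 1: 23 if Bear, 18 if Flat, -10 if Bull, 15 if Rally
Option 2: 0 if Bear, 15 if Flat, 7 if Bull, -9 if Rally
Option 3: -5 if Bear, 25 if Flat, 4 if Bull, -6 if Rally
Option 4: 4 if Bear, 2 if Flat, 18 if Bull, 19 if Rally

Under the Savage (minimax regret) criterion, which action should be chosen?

Column bests: Bear=23, Flat=25, Bull=18, Rally=19.
Option 1 regrets: 0, 7, 28, 4 → max 28
Option 2 regrets: 23, 10, 11, 28 → max 28
Option 3 regrets: 28, 0, 14, 25 → max 28
Option 4 regrets: 19, 23, 0, 0 → max 23
Smallest max regret = 23 → Option 4.

Option 4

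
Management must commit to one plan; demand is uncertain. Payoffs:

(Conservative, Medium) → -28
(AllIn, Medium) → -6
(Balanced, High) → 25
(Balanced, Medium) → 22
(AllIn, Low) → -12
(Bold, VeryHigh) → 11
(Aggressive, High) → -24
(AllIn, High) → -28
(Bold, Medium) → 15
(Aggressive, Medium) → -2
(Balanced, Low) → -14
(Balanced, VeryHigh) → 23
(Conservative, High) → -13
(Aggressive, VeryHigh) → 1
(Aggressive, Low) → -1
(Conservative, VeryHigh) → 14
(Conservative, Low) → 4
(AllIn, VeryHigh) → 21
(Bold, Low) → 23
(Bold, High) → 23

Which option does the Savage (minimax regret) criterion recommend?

Bold

Column bests: Low=23, Medium=22, High=25, VeryHigh=23.
Conservative regrets: 19, 50, 38, 9 → max 50
Balanced regrets: 37, 0, 0, 0 → max 37
Aggressive regrets: 24, 24, 49, 22 → max 49
Bold regrets: 0, 7, 2, 12 → max 12
AllIn regrets: 35, 28, 53, 2 → max 53
Smallest max regret = 12 → Bold.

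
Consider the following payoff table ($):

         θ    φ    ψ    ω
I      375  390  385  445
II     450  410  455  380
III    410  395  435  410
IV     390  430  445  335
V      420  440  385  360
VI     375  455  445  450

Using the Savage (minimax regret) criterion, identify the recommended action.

Column bests: θ=450, φ=455, ψ=455, ω=450.
I regrets: 75, 65, 70, 5 → max 75
II regrets: 0, 45, 0, 70 → max 70
III regrets: 40, 60, 20, 40 → max 60
IV regrets: 60, 25, 10, 115 → max 115
V regrets: 30, 15, 70, 90 → max 90
VI regrets: 75, 0, 10, 0 → max 75
Smallest max regret = 60 → III.

III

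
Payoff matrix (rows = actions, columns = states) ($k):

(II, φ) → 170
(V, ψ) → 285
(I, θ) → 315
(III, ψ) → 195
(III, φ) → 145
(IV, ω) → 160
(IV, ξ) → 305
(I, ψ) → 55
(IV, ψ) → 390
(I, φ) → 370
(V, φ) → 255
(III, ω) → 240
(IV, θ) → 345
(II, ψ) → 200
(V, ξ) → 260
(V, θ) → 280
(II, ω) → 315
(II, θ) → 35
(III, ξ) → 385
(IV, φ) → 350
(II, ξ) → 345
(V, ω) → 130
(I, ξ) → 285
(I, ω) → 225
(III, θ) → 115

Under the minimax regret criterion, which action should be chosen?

IV

Column bests: θ=345, φ=370, ψ=390, ω=315, ξ=385.
I regrets: 30, 0, 335, 90, 100 → max 335
II regrets: 310, 200, 190, 0, 40 → max 310
III regrets: 230, 225, 195, 75, 0 → max 230
IV regrets: 0, 20, 0, 155, 80 → max 155
V regrets: 65, 115, 105, 185, 125 → max 185
Smallest max regret = 155 → IV.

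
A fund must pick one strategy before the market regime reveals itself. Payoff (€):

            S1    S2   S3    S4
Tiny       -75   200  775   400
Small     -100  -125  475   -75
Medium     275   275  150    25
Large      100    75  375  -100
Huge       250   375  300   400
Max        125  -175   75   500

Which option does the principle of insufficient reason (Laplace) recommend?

Row averages: Tiny=325, Small=43.75, Medium=181.25, Large=112.5, Huge=331.25, Max=131.25
Highest average = 331.25 → Huge.

Huge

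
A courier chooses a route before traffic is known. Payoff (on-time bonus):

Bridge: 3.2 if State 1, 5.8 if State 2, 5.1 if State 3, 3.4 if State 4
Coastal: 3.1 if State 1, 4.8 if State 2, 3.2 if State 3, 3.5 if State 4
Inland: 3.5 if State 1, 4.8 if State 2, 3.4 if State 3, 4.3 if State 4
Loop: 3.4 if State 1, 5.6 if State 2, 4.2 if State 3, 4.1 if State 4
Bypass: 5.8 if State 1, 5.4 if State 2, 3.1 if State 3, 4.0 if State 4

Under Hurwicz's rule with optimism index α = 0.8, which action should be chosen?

Bridge: 0.8·5.8 + 0.2·3.2 = 5.28
Coastal: 0.8·4.8 + 0.2·3.1 = 4.46
Inland: 0.8·4.8 + 0.2·3.4 = 4.52
Loop: 0.8·5.6 + 0.2·3.4 = 5.16
Bypass: 0.8·5.8 + 0.2·3.1 = 5.26
Highest Hurwicz score = 5.28 → Bridge.

Bridge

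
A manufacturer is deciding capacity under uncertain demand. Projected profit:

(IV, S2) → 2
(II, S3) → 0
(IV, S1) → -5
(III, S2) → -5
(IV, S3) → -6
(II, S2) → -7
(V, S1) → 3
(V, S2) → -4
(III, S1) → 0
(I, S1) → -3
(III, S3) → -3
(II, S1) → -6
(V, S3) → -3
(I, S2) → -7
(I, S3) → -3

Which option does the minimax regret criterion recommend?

Column bests: S1=3, S2=2, S3=0.
I regrets: 6, 9, 3 → max 9
II regrets: 9, 9, 0 → max 9
III regrets: 3, 7, 3 → max 7
IV regrets: 8, 0, 6 → max 8
V regrets: 0, 6, 3 → max 6
Smallest max regret = 6 → V.

V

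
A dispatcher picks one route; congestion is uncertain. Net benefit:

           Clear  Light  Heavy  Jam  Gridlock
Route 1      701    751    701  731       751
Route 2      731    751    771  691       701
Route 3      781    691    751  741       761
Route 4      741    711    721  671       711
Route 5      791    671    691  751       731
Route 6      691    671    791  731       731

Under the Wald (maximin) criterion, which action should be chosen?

Row minima: Route 1=701, Route 2=691, Route 3=691, Route 4=671, Route 5=671, Route 6=671
Best worst-case = 701 → Route 1.

Route 1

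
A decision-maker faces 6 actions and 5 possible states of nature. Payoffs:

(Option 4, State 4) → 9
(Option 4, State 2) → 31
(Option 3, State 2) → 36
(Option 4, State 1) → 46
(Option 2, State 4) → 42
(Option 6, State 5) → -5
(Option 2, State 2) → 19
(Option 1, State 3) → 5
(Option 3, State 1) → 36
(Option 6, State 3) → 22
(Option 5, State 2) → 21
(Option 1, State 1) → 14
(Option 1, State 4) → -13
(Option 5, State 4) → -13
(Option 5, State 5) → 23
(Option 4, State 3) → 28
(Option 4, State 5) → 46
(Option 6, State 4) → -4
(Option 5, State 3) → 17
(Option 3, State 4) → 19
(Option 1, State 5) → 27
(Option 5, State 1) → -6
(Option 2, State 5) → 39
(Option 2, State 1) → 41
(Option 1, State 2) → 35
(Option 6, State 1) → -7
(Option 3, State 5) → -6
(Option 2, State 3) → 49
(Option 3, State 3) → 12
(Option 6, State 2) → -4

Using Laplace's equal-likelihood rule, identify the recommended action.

Row averages: Option 1=13.6, Option 2=38, Option 3=19.4, Option 4=32, Option 5=8.4, Option 6=0.4
Highest average = 38 → Option 2.

Option 2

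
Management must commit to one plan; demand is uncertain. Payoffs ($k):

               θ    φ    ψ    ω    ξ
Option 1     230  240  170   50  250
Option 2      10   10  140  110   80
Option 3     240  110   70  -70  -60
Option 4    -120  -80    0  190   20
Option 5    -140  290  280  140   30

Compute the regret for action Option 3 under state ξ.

Best payoff under ξ is 250.
Regret = 250 − (-60) = 310.

310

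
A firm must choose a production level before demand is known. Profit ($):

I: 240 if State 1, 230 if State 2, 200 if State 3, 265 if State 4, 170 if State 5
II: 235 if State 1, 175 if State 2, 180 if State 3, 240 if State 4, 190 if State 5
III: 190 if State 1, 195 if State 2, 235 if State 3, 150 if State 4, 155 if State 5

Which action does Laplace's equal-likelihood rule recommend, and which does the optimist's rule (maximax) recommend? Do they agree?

Row averages: I=221, II=204, III=185
Highest average = 221 → I.
Row maxima: I=265, II=240, III=235
Best best-case = 265 → I.

laplace → I; maximax → I (agree)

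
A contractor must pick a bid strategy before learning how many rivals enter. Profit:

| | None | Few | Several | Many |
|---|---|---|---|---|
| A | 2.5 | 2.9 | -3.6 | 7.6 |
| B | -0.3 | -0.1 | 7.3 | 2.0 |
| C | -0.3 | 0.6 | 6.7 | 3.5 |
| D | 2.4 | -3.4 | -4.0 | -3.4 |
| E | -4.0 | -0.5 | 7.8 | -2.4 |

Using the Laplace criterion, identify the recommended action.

C

Row averages: A=2.35, B=2.225, C=2.625, D=-2.1, E=0.225
Highest average = 2.625 → C.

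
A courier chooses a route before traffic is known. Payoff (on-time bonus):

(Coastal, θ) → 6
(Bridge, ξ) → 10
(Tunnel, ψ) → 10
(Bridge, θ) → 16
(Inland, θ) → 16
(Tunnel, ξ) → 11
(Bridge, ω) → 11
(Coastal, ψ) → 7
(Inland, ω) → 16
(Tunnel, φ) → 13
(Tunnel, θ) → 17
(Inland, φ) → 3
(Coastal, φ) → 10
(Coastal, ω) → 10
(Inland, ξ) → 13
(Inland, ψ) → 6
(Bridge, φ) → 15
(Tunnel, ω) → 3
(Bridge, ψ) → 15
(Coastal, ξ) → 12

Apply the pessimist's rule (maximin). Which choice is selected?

Bridge

Row minima: Inland=3, Tunnel=3, Coastal=6, Bridge=10
Best worst-case = 10 → Bridge.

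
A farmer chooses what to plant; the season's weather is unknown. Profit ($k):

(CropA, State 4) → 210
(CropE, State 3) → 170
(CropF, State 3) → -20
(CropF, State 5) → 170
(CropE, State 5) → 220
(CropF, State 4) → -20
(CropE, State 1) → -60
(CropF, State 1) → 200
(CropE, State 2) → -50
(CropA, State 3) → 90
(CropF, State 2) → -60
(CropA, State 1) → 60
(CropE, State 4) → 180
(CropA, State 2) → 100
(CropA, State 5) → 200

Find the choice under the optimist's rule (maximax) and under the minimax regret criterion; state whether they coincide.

Row maxima: CropE=220, CropF=200, CropA=210
Best best-case = 220 → CropE.
Column bests: State 1=200, State 2=100, State 3=170, State 4=210, State 5=220.
CropE regrets: 260, 150, 0, 30, 0 → max 260
CropF regrets: 0, 160, 190, 230, 50 → max 230
CropA regrets: 140, 0, 80, 0, 20 → max 140
Smallest max regret = 140 → CropA.

maximax → CropE; minimax regret → CropA (disagree)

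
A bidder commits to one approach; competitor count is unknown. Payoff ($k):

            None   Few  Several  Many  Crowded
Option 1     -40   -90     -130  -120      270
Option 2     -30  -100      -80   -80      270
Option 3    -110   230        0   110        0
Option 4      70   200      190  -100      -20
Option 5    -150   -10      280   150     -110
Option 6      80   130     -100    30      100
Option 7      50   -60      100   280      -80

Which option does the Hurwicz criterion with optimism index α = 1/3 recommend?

Option 1: 1/3·270 + 2/3·(-130) = 10/3
Option 2: 1/3·270 + 2/3·(-100) = 70/3
Option 3: 1/3·230 + 2/3·(-110) = 10/3
Option 4: 1/3·200 + 2/3·(-100) = 0
Option 5: 1/3·280 + 2/3·(-150) = -20/3
Option 6: 1/3·130 + 2/3·(-100) = -70/3
Option 7: 1/3·280 + 2/3·(-80) = 40
Highest Hurwicz score = 40 → Option 7.

Option 7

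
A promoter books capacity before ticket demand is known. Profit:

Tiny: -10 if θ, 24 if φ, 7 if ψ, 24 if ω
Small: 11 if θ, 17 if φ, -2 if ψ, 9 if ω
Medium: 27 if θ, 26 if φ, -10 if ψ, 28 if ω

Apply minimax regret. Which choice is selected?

Medium

Column bests: θ=27, φ=26, ψ=7, ω=28.
Tiny regrets: 37, 2, 0, 4 → max 37
Small regrets: 16, 9, 9, 19 → max 19
Medium regrets: 0, 0, 17, 0 → max 17
Smallest max regret = 17 → Medium.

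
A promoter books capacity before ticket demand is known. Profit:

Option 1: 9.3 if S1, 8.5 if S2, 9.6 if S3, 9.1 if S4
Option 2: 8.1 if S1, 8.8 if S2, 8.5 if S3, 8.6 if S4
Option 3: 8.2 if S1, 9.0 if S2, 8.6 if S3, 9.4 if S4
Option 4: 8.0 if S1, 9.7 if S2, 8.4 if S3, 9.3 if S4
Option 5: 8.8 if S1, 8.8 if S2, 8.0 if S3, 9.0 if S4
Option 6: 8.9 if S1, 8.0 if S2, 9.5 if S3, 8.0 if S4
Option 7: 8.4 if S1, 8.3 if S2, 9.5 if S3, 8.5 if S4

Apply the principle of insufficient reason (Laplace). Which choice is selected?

Option 1

Row averages: Option 1=9.125, Option 2=8.5, Option 3=8.8, Option 4=8.85, Option 5=8.65, Option 6=8.6, Option 7=8.675
Highest average = 9.125 → Option 1.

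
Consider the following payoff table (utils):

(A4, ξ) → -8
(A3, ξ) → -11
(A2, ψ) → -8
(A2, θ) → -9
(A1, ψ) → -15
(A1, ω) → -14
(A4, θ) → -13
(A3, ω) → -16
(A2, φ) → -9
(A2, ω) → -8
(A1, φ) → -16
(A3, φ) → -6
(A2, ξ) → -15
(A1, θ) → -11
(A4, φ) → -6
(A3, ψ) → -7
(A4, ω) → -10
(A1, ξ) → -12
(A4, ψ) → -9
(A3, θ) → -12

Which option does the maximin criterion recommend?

A4

Row minima: A1=-16, A2=-15, A3=-16, A4=-13
Best worst-case = -13 → A4.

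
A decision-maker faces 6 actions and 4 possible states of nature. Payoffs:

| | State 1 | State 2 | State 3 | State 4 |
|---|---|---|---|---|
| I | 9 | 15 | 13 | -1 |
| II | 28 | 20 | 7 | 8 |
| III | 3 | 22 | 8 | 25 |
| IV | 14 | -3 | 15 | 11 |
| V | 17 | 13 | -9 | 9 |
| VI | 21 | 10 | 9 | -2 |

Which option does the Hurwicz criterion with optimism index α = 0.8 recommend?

II

I: 0.8·15 + 0.2·(-1) = 11.8
II: 0.8·28 + 0.2·7 = 23.8
III: 0.8·25 + 0.2·3 = 20.6
IV: 0.8·15 + 0.2·(-3) = 11.4
V: 0.8·17 + 0.2·(-9) = 11.8
VI: 0.8·21 + 0.2·(-2) = 16.4
Highest Hurwicz score = 23.8 → II.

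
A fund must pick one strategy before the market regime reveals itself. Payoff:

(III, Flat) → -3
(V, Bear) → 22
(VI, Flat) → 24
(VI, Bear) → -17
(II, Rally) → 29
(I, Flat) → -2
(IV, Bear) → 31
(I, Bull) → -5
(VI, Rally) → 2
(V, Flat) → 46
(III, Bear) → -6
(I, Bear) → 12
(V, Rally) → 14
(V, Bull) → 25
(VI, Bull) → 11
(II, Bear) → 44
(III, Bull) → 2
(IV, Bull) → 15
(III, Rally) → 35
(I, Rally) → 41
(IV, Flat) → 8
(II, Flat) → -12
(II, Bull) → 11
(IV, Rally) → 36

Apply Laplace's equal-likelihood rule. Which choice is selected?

V

Row averages: I=11.5, II=18, III=7, IV=22.5, V=26.75, VI=5
Highest average = 26.75 → V.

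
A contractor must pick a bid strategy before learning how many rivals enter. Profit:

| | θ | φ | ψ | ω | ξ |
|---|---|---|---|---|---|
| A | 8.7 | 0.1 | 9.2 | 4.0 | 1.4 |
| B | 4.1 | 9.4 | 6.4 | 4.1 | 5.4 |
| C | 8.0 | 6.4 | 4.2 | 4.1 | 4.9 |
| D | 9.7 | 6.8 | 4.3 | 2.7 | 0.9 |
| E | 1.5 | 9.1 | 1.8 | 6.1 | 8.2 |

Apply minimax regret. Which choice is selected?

C

Column bests: θ=9.7, φ=9.4, ψ=9.2, ω=6.1, ξ=8.2.
A regrets: 1.0, 9.3, 0.0, 2.1, 6.8 → max 9.3
B regrets: 5.6, 0.0, 2.8, 2.0, 2.8 → max 5.6
C regrets: 1.7, 3.0, 5.0, 2.0, 3.3 → max 5.0
D regrets: 0.0, 2.6, 4.9, 3.4, 7.3 → max 7.3
E regrets: 8.2, 0.3, 7.4, 0.0, 0.0 → max 8.2
Smallest max regret = 5.0 → C.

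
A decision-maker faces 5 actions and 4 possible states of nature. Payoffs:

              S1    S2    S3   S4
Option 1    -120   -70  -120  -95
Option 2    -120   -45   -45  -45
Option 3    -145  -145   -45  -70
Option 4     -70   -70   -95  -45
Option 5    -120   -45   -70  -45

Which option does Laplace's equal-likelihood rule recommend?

Row averages: Option 1=-101.25, Option 2=-63.75, Option 3=-101.25, Option 4=-70, Option 5=-70
Highest average = -63.75 → Option 2.

Option 2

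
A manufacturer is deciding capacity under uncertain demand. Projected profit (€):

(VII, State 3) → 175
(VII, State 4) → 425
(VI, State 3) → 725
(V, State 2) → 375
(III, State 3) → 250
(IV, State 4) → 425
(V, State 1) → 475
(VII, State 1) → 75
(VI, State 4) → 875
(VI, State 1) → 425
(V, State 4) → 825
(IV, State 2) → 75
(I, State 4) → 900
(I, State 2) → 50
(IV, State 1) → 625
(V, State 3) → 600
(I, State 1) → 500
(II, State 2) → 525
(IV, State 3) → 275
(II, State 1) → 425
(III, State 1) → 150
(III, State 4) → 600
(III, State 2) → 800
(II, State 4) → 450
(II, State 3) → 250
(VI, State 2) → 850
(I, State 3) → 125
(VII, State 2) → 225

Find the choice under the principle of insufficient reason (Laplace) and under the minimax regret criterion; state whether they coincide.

Row averages: I=393.75, II=412.5, III=450, IV=350, V=568.75, VI=718.75, VII=225
Highest average = 718.75 → VI.
Column bests: State 1=625, State 2=850, State 3=725, State 4=900.
I regrets: 125, 800, 600, 0 → max 800
II regrets: 200, 325, 475, 450 → max 475
III regrets: 475, 50, 475, 300 → max 475
IV regrets: 0, 775, 450, 475 → max 775
V regrets: 150, 475, 125, 75 → max 475
VI regrets: 200, 0, 0, 25 → max 200
VII regrets: 550, 625, 550, 475 → max 625
Smallest max regret = 200 → VI.

laplace → VI; minimax regret → VI (agree)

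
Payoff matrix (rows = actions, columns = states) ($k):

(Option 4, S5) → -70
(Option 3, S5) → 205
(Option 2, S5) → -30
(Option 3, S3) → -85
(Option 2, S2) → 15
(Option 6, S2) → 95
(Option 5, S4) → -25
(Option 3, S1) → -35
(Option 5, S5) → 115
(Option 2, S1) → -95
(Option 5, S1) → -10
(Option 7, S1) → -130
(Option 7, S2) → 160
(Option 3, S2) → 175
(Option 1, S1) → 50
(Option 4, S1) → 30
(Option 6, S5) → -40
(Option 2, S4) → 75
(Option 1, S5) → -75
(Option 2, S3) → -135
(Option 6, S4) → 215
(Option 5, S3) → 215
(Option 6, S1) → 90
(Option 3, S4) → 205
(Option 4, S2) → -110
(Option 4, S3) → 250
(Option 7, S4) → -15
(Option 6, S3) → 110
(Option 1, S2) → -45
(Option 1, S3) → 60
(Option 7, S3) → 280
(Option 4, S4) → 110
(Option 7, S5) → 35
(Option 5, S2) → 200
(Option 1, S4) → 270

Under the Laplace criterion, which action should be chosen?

Option 5

Row averages: Option 1=52, Option 2=-34, Option 3=93, Option 4=42, Option 5=99, Option 6=94, Option 7=66
Highest average = 99 → Option 5.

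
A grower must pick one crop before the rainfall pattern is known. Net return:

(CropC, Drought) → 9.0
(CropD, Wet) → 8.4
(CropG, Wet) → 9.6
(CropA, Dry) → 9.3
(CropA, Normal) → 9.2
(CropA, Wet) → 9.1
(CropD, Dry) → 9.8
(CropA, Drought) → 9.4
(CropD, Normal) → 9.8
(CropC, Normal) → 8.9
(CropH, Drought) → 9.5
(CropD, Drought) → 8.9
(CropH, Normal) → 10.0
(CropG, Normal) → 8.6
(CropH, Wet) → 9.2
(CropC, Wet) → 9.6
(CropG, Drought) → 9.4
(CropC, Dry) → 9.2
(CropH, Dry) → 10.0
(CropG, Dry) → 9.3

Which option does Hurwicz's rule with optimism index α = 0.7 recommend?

CropH

CropG: 0.7·9.6 + 0.3·8.6 = 9.3
CropD: 0.7·9.8 + 0.3·8.4 = 9.38
CropH: 0.7·10.0 + 0.3·9.2 = 9.76
CropA: 0.7·9.4 + 0.3·9.1 = 9.31
CropC: 0.7·9.6 + 0.3·8.9 = 9.39
Highest Hurwicz score = 9.76 → CropH.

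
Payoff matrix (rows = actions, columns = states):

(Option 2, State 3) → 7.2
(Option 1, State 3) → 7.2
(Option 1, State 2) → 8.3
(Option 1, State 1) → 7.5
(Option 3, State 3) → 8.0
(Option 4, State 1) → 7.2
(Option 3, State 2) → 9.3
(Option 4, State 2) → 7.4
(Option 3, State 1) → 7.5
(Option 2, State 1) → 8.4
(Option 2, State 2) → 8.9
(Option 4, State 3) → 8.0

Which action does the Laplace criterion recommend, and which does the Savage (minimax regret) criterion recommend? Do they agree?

laplace → Option 3; minimax regret → Option 2 (disagree)

Row averages: Option 1=23/3, Option 2=49/6, Option 3=124/15, Option 4=113/15
Highest average = 124/15 → Option 3.
Column bests: State 1=8.4, State 2=9.3, State 3=8.0.
Option 1 regrets: 0.9, 1.0, 0.8 → max 1.0
Option 2 regrets: 0.0, 0.4, 0.8 → max 0.8
Option 3 regrets: 0.9, 0.0, 0.0 → max 0.9
Option 4 regrets: 1.2, 1.9, 0.0 → max 1.9
Smallest max regret = 0.8 → Option 2.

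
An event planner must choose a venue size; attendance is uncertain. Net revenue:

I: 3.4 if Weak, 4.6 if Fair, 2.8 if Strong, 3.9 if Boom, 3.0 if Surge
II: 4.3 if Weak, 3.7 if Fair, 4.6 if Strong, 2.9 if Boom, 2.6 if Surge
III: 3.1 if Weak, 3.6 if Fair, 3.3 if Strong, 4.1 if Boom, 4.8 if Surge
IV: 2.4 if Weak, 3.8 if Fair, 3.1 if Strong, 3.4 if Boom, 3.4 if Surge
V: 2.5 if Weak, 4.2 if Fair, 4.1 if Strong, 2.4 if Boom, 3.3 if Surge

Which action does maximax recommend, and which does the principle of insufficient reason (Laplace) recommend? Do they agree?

Row maxima: I=4.6, II=4.6, III=4.8, IV=3.8, V=4.2
Best best-case = 4.8 → III.
Row averages: I=3.54, II=3.62, III=3.78, IV=3.22, V=3.3
Highest average = 3.78 → III.

maximax → III; laplace → III (agree)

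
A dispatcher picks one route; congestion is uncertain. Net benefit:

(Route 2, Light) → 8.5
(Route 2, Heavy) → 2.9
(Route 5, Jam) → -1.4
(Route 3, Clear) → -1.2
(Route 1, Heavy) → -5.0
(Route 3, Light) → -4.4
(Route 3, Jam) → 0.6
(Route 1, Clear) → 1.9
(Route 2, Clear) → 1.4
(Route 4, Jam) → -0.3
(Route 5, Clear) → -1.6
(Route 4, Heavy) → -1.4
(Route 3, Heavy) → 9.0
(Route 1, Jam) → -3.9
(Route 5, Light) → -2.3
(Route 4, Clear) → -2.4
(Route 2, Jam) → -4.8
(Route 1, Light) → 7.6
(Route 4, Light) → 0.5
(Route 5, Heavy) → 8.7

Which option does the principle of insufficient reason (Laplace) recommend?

Route 2

Row averages: Route 1=0.15, Route 2=2, Route 3=1, Route 4=-0.9, Route 5=0.85
Highest average = 2 → Route 2.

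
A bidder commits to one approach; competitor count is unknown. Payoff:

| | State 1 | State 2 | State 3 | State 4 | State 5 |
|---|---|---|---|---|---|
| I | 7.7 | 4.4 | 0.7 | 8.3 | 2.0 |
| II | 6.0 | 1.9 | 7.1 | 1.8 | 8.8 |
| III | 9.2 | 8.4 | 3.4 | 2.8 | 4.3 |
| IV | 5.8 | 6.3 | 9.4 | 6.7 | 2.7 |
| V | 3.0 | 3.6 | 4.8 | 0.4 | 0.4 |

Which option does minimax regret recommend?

III

Column bests: State 1=9.2, State 2=8.4, State 3=9.4, State 4=8.3, State 5=8.8.
I regrets: 1.5, 4.0, 8.7, 0.0, 6.8 → max 8.7
II regrets: 3.2, 6.5, 2.3, 6.5, 0.0 → max 6.5
III regrets: 0.0, 0.0, 6.0, 5.5, 4.5 → max 6.0
IV regrets: 3.4, 2.1, 0.0, 1.6, 6.1 → max 6.1
V regrets: 6.2, 4.8, 4.6, 7.9, 8.4 → max 8.4
Smallest max regret = 6.0 → III.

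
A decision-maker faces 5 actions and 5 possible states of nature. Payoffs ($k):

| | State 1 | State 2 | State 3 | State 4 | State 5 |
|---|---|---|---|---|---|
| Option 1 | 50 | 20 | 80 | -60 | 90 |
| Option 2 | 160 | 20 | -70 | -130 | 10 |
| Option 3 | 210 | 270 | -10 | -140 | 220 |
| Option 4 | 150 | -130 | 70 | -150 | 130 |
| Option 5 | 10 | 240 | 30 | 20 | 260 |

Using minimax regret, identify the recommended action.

Option 3

Column bests: State 1=210, State 2=270, State 3=80, State 4=20, State 5=260.
Option 1 regrets: 160, 250, 0, 80, 170 → max 250
Option 2 regrets: 50, 250, 150, 150, 250 → max 250
Option 3 regrets: 0, 0, 90, 160, 40 → max 160
Option 4 regrets: 60, 400, 10, 170, 130 → max 400
Option 5 regrets: 200, 30, 50, 0, 0 → max 200
Smallest max regret = 160 → Option 3.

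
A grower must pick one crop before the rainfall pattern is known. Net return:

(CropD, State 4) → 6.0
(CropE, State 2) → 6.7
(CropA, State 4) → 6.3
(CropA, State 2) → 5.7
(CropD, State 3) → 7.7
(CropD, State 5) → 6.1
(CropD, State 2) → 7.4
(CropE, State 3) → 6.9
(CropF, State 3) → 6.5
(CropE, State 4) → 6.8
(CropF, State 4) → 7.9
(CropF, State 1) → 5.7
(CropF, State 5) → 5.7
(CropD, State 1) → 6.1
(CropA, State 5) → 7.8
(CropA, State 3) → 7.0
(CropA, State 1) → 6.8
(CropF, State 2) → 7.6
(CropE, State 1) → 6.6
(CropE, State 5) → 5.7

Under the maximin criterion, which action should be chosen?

CropD

Row minima: CropA=5.7, CropF=5.7, CropD=6.0, CropE=5.7
Best worst-case = 6.0 → CropD.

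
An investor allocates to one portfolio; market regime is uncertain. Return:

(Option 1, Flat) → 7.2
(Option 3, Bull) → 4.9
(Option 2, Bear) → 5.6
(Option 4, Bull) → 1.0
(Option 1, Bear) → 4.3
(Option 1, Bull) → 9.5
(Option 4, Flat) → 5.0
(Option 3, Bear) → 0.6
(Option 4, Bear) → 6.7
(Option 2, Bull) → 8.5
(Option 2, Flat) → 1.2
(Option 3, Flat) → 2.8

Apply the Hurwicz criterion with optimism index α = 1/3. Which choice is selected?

Option 1

Option 1: 1/3·9.5 + 2/3·4.3 = 181/30
Option 2: 1/3·8.5 + 2/3·1.2 = 109/30
Option 3: 1/3·4.9 + 2/3·0.6 = 61/30
Option 4: 1/3·6.7 + 2/3·1.0 = 2.9
Highest Hurwicz score = 181/30 → Option 1.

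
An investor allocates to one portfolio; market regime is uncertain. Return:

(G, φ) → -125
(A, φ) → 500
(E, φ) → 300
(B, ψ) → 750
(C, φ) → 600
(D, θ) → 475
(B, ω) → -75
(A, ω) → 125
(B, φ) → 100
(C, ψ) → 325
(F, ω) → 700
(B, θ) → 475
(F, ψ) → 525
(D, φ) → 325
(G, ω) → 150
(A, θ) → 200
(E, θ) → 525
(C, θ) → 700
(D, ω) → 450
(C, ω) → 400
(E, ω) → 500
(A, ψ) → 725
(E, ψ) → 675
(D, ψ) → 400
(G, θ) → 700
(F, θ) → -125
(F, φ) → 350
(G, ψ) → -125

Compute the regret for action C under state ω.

300

Best payoff under ω is 700.
Regret = 700 − 400 = 300.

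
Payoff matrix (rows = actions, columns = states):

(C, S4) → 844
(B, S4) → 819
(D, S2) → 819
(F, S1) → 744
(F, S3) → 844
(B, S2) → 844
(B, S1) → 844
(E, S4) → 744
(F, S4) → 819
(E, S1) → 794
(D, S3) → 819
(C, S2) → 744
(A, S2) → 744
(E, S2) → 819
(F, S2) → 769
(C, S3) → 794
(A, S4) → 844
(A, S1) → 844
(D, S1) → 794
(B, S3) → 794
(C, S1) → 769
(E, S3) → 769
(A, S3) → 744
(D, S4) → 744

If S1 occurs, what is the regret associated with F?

100

Best payoff under S1 is 844.
Regret = 844 − 744 = 100.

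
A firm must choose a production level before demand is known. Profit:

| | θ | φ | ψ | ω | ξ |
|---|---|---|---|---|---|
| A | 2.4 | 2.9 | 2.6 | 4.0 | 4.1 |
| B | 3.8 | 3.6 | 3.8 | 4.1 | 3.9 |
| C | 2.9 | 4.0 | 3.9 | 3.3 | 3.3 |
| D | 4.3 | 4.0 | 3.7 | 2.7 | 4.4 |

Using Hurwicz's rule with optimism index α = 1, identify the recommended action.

A: 1·4.1 + 0·2.4 = 4.1
B: 1·4.1 + 0·3.6 = 4.1
C: 1·4.0 + 0·2.9 = 4
D: 1·4.4 + 0·2.7 = 4.4
Highest Hurwicz score = 4.4 → D.

D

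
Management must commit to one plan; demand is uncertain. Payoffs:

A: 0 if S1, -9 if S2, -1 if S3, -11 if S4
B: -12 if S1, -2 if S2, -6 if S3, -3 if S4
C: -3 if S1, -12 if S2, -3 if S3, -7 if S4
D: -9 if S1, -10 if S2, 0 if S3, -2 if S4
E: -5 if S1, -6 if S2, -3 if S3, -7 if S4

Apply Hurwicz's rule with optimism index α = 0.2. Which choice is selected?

A: 0.2·0 + 0.8·(-11) = -8.8
B: 0.2·(-2) + 0.8·(-12) = -10
C: 0.2·(-3) + 0.8·(-12) = -10.2
D: 0.2·0 + 0.8·(-10) = -8
E: 0.2·(-3) + 0.8·(-7) = -6.2
Highest Hurwicz score = -6.2 → E.

E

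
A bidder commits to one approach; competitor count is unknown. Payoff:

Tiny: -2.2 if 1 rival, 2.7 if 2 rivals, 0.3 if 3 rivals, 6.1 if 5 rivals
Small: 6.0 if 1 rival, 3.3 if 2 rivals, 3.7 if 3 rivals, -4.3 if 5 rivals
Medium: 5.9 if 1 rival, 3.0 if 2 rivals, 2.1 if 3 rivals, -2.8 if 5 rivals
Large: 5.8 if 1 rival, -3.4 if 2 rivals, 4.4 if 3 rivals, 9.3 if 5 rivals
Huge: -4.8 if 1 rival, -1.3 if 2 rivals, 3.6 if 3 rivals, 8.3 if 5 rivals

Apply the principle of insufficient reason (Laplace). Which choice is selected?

Row averages: Tiny=1.725, Small=2.175, Medium=2.05, Large=4.025, Huge=1.45
Highest average = 4.025 → Large.

Large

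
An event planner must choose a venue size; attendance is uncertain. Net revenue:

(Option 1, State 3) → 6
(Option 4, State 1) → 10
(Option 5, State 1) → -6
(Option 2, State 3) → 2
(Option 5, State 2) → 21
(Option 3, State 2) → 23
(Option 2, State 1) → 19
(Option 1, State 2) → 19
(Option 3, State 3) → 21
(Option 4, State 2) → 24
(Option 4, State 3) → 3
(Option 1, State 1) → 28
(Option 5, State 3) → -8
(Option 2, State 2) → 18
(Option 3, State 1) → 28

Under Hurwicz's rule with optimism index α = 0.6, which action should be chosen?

Option 1: 0.6·28 + 0.4·6 = 19.2
Option 2: 0.6·19 + 0.4·2 = 12.2
Option 3: 0.6·28 + 0.4·21 = 25.2
Option 4: 0.6·24 + 0.4·3 = 15.6
Option 5: 0.6·21 + 0.4·(-8) = 9.4
Highest Hurwicz score = 25.2 → Option 3.

Option 3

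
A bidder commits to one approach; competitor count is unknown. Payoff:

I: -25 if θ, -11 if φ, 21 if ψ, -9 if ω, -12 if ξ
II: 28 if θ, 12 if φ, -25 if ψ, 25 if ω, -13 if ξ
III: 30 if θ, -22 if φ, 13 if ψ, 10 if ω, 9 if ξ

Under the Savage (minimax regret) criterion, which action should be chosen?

Column bests: θ=30, φ=12, ψ=21, ω=25, ξ=9.
I regrets: 55, 23, 0, 34, 21 → max 55
II regrets: 2, 0, 46, 0, 22 → max 46
III regrets: 0, 34, 8, 15, 0 → max 34
Smallest max regret = 34 → III.

III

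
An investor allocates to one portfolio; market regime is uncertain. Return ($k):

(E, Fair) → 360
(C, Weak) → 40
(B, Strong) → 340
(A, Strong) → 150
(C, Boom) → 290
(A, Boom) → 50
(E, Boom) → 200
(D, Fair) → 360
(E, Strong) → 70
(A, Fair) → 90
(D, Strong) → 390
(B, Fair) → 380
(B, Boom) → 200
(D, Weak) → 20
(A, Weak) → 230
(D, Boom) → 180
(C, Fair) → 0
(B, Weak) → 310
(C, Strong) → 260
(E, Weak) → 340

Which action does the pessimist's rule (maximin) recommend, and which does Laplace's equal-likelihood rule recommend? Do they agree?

maximin → B; laplace → B (agree)

Row minima: A=50, B=200, C=0, D=20, E=70
Best worst-case = 200 → B.
Row averages: A=130, B=307.5, C=147.5, D=237.5, E=242.5
Highest average = 307.5 → B.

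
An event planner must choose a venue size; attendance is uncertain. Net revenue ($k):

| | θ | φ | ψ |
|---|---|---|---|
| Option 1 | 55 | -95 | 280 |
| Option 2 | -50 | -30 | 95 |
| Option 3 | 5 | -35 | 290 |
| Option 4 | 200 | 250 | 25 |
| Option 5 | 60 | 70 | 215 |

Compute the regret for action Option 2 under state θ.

250

Best payoff under θ is 200.
Regret = 200 − (-50) = 250.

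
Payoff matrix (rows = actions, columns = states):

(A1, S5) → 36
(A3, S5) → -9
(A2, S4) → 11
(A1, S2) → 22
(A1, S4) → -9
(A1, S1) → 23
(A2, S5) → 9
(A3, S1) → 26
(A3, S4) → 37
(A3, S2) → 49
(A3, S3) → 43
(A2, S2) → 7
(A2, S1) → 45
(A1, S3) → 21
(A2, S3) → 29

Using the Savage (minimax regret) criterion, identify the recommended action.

Column bests: S1=45, S2=49, S3=43, S4=37, S5=36.
A1 regrets: 22, 27, 22, 46, 0 → max 46
A2 regrets: 0, 42, 14, 26, 27 → max 42
A3 regrets: 19, 0, 0, 0, 45 → max 45
Smallest max regret = 42 → A2.

A2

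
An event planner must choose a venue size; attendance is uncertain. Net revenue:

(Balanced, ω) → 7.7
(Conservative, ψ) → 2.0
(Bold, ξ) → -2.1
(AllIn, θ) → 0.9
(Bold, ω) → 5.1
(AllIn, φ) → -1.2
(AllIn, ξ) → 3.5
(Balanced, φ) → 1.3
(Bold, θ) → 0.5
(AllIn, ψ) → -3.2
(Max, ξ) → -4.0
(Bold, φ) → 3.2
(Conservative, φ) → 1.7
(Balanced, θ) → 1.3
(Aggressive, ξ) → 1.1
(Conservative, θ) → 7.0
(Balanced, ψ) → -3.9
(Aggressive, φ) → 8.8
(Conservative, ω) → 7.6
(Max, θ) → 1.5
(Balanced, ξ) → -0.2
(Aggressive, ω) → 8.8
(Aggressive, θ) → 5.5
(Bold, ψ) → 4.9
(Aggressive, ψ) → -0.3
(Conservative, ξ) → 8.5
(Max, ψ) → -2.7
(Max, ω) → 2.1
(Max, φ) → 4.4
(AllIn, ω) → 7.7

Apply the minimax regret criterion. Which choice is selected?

Conservative

Column bests: θ=7.0, φ=8.8, ψ=4.9, ω=8.8, ξ=8.5.
Conservative regrets: 0.0, 7.1, 2.9, 1.2, 0.0 → max 7.1
Balanced regrets: 5.7, 7.5, 8.8, 1.1, 8.7 → max 8.8
Aggressive regrets: 1.5, 0.0, 5.2, 0.0, 7.4 → max 7.4
Bold regrets: 6.5, 5.6, 0.0, 3.7, 10.6 → max 10.6
AllIn regrets: 6.1, 10.0, 8.1, 1.1, 5.0 → max 10.0
Max regrets: 5.5, 4.4, 7.6, 6.7, 12.5 → max 12.5
Smallest max regret = 7.1 → Conservative.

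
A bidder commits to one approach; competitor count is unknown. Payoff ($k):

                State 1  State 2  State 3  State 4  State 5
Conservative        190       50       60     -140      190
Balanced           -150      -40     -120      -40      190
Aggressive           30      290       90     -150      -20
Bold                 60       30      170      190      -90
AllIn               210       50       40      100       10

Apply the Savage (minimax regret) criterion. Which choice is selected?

AllIn

Column bests: State 1=210, State 2=290, State 3=170, State 4=190, State 5=190.
Conservative regrets: 20, 240, 110, 330, 0 → max 330
Balanced regrets: 360, 330, 290, 230, 0 → max 360
Aggressive regrets: 180, 0, 80, 340, 210 → max 340
Bold regrets: 150, 260, 0, 0, 280 → max 280
AllIn regrets: 0, 240, 130, 90, 180 → max 240
Smallest max regret = 240 → AllIn.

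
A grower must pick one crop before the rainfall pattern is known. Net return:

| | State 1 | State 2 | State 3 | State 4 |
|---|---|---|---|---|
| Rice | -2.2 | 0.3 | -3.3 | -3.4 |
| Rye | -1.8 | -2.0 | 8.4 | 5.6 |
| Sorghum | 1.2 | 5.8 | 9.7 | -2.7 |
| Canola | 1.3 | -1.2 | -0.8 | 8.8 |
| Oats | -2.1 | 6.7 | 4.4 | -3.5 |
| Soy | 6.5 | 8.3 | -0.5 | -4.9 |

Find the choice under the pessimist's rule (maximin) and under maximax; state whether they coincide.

Row minima: Rice=-3.4, Rye=-2.0, Sorghum=-2.7, Canola=-1.2, Oats=-3.5, Soy=-4.9
Best worst-case = -1.2 → Canola.
Row maxima: Rice=0.3, Rye=8.4, Sorghum=9.7, Canola=8.8, Oats=6.7, Soy=8.3
Best best-case = 9.7 → Sorghum.

maximin → Canola; maximax → Sorghum (disagree)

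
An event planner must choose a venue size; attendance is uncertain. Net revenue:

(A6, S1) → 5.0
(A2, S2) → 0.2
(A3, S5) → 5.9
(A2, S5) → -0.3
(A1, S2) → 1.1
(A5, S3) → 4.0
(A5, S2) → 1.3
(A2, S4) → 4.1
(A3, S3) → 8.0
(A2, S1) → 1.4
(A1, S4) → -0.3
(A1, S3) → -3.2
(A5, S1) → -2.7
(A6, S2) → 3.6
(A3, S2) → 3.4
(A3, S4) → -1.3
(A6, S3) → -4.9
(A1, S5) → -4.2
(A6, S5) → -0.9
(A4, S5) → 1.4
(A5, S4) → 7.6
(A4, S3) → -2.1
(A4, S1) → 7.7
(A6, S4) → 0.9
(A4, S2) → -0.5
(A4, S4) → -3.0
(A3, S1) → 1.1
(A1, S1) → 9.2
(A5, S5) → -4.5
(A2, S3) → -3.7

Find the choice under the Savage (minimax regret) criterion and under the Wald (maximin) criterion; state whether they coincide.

Column bests: S1=9.2, S2=3.6, S3=8.0, S4=7.6, S5=5.9.
A1 regrets: 0.0, 2.5, 11.2, 7.9, 10.1 → max 11.2
A2 regrets: 7.8, 3.4, 11.7, 3.5, 6.2 → max 11.7
A3 regrets: 8.1, 0.2, 0.0, 8.9, 0.0 → max 8.9
A4 regrets: 1.5, 4.1, 10.1, 10.6, 4.5 → max 10.6
A5 regrets: 11.9, 2.3, 4.0, 0.0, 10.4 → max 11.9
A6 regrets: 4.2, 0.0, 12.9, 6.7, 6.8 → max 12.9
Smallest max regret = 8.9 → A3.
Row minima: A1=-4.2, A2=-3.7, A3=-1.3, A4=-3.0, A5=-4.5, A6=-4.9
Best worst-case = -1.3 → A3.

minimax regret → A3; maximin → A3 (agree)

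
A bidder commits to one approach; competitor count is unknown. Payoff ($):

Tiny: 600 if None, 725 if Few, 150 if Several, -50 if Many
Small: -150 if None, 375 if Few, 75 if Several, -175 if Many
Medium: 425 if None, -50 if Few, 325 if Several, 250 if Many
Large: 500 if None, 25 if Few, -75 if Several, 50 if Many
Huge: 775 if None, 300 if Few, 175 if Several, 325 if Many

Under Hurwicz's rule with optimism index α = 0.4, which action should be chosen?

Huge

Tiny: 0.4·725 + 0.6·(-50) = 260
Small: 0.4·375 + 0.6·(-175) = 45
Medium: 0.4·425 + 0.6·(-50) = 140
Large: 0.4·500 + 0.6·(-75) = 155
Huge: 0.4·775 + 0.6·175 = 415
Highest Hurwicz score = 415 → Huge.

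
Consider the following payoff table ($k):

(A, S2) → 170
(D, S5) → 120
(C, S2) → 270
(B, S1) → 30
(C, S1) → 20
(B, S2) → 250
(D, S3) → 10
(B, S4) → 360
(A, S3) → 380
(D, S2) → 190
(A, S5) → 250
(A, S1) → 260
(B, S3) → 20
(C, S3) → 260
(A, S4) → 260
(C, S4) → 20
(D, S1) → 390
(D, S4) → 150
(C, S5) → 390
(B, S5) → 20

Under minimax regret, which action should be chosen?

Column bests: S1=390, S2=270, S3=380, S4=360, S5=390.
A regrets: 130, 100, 0, 100, 140 → max 140
B regrets: 360, 20, 360, 0, 370 → max 370
C regrets: 370, 0, 120, 340, 0 → max 370
D regrets: 0, 80, 370, 210, 270 → max 370
Smallest max regret = 140 → A.

A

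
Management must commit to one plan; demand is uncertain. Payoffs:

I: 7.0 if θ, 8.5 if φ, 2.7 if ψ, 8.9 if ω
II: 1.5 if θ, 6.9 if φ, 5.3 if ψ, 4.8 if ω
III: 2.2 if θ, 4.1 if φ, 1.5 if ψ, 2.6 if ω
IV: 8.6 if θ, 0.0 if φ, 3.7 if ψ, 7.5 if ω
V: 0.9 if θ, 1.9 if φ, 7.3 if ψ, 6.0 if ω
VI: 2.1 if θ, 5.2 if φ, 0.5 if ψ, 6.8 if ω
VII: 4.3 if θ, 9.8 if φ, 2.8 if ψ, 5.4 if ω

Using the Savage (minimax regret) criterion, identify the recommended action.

VII

Column bests: θ=8.6, φ=9.8, ψ=7.3, ω=8.9.
I regrets: 1.6, 1.3, 4.6, 0.0 → max 4.6
II regrets: 7.1, 2.9, 2.0, 4.1 → max 7.1
III regrets: 6.4, 5.7, 5.8, 6.3 → max 6.4
IV regrets: 0.0, 9.8, 3.6, 1.4 → max 9.8
V regrets: 7.7, 7.9, 0.0, 2.9 → max 7.9
VI regrets: 6.5, 4.6, 6.8, 2.1 → max 6.8
VII regrets: 4.3, 0.0, 4.5, 3.5 → max 4.5
Smallest max regret = 4.5 → VII.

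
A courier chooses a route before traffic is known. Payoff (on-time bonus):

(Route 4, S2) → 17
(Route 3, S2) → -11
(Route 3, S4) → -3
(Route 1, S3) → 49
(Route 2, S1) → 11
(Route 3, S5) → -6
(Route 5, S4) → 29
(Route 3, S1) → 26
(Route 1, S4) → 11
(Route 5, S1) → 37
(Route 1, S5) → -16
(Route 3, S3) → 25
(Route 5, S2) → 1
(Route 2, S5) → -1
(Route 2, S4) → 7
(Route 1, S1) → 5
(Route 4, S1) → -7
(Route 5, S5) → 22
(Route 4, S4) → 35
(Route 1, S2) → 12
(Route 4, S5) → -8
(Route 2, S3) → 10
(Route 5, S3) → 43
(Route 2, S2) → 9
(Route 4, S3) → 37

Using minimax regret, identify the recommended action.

Column bests: S1=37, S2=17, S3=49, S4=35, S5=22.
Route 1 regrets: 32, 5, 0, 24, 38 → max 38
Route 2 regrets: 26, 8, 39, 28, 23 → max 39
Route 3 regrets: 11, 28, 24, 38, 28 → max 38
Route 4 regrets: 44, 0, 12, 0, 30 → max 44
Route 5 regrets: 0, 16, 6, 6, 0 → max 16
Smallest max regret = 16 → Route 5.

Route 5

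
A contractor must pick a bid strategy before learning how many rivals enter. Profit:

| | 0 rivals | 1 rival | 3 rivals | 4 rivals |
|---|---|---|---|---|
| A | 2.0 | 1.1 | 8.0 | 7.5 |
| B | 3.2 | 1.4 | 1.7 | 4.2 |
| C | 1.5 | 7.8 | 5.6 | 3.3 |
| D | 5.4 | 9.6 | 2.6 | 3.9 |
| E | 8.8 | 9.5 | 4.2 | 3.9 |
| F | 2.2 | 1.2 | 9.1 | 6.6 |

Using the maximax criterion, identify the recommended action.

Row maxima: A=8.0, B=4.2, C=7.8, D=9.6, E=9.5, F=9.1
Best best-case = 9.6 → D.

D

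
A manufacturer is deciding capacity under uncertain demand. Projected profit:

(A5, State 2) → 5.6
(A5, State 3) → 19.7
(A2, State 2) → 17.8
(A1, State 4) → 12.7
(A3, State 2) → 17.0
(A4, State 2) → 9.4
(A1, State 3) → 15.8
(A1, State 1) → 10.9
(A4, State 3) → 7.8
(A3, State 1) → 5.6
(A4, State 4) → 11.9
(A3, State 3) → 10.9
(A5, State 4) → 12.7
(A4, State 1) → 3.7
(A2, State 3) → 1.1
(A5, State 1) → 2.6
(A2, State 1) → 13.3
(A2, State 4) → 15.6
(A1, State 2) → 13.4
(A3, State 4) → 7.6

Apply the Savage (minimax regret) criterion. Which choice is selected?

A1

Column bests: State 1=13.3, State 2=17.8, State 3=19.7, State 4=15.6.
A1 regrets: 2.4, 4.4, 3.9, 2.9 → max 4.4
A2 regrets: 0.0, 0.0, 18.6, 0.0 → max 18.6
A3 regrets: 7.7, 0.8, 8.8, 8.0 → max 8.8
A4 regrets: 9.6, 8.4, 11.9, 3.7 → max 11.9
A5 regrets: 10.7, 12.2, 0.0, 2.9 → max 12.2
Smallest max regret = 4.4 → A1.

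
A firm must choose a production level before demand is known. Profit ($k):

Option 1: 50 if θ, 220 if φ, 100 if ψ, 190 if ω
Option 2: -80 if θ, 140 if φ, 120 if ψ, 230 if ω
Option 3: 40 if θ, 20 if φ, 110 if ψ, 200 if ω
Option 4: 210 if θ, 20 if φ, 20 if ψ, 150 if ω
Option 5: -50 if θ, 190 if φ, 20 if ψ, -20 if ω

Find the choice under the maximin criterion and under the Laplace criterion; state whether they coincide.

maximin → Option 1; laplace → Option 1 (agree)

Row minima: Option 1=50, Option 2=-80, Option 3=20, Option 4=20, Option 5=-50
Best worst-case = 50 → Option 1.
Row averages: Option 1=140, Option 2=102.5, Option 3=92.5, Option 4=100, Option 5=35
Highest average = 140 → Option 1.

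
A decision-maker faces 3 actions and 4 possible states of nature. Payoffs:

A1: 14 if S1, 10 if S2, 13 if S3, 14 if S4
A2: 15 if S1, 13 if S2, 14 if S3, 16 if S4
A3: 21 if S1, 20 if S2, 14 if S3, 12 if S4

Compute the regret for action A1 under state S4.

2

Best payoff under S4 is 16.
Regret = 16 − 14 = 2.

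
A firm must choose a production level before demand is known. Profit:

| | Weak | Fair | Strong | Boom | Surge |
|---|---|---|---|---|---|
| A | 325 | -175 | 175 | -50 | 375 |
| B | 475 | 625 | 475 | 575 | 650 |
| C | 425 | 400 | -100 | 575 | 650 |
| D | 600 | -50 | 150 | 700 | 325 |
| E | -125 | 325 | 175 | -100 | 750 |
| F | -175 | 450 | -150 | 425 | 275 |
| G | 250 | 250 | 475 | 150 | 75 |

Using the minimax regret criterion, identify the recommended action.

B

Column bests: Weak=600, Fair=625, Strong=475, Boom=700, Surge=750.
A regrets: 275, 800, 300, 750, 375 → max 800
B regrets: 125, 0, 0, 125, 100 → max 125
C regrets: 175, 225, 575, 125, 100 → max 575
D regrets: 0, 675, 325, 0, 425 → max 675
E regrets: 725, 300, 300, 800, 0 → max 800
F regrets: 775, 175, 625, 275, 475 → max 775
G regrets: 350, 375, 0, 550, 675 → max 675
Smallest max regret = 125 → B.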